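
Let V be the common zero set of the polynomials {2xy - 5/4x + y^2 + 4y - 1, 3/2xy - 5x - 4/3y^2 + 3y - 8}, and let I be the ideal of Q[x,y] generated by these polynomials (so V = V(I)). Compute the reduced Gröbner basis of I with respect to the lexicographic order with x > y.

G = {x + 20/39y^2 + 116/65, y^3 - 8/5y^2 - 21/50y - 6/5}

f_1 = 2xy - 5/4x + y^2 + 4y - 1, LT = xy.
f_2 = 3/2xy - 5x - 4/3y^2 + 3y - 8, LT = xy.

S(f_1,f_2): lcm = xy. S = 65/24x + 25/18y^2 + 29/6.
  leading term x: no divisor's leading term divides it; move 65/24x to the remainder.
  leading term y^2: no divisor's leading term divides it; move 25/18y^2 to the remainder.
  leading term 1: no divisor's leading term divides it; move 29/6 to the remainder.
  remainder 65/24x + 25/18y^2 + 29/6 ≠ 0; add g_3 = 65/24x + 25/18y^2 + 29/6 to the basis.

S(f_1,g_3): lcm = xy. S = -5/8x - 20/39y^3 + 1/2y^2 + 14/65y - 1/2.
  leading term x: subtract (-3/13)·g_3 from -5/8x - 20/39y^3 + 1/2y^2 + 14/65y - 1/2 → -20/39y^3 + 32/39y^2 + 14/65y + 8/13
  leading term y^3: no divisor's leading term divides it; move -20/39y^3 to the remainder.
  leading term y^2: no divisor's leading term divides it; move 32/39y^2 to the remainder.
  leading term y: no divisor's leading term divides it; move 14/65y to the remainder.
  leading term 1: no divisor's leading term divides it; move 8/13 to the remainder.
  remainder -20/39y^3 + 32/39y^2 + 14/65y + 8/13 ≠ 0; add g_4 = -20/39y^3 + 32/39y^2 + 14/65y + 8/13 to the basis.

The other S-polynomials (S(f_2,g_3), S(f_1,g_4), S(f_2,g_4), S(g_3,g_4)) all reduce to 0 modulo the current basis, so we have a Gröbner basis.
Inter-reduce: drop elements whose leading term is divisible by another's, tail-reduce, and make monic.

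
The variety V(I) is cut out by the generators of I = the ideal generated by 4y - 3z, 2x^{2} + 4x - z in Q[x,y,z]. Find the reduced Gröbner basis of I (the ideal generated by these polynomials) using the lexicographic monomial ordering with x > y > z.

f_1 = 4y - 3z, LT = y.
f_2 = 2x^{2} + 4x - z, LT = x^{2}.

The S-polynomials (S(f_1,f_2)) all reduce to 0 modulo the current basis, so we have a Gröbner basis.

G = {x^{2} + 2x - \tfrac{1}{2}z, y - \tfrac{3}{4}z}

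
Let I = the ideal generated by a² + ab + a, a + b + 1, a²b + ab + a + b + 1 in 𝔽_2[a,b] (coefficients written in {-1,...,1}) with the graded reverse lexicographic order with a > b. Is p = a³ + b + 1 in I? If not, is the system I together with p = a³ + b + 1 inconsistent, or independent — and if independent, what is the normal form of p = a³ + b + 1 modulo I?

a³ + b + 1 lies in I (it reduces to 0).

First compute the reduced Gröbner basis of I by Buchberger's algorithm.
f_1 = a² + ab + a, LT = a².
f_2 = a + b + 1, LT = a.
f_3 = a²b + ab + a + b + 1, LT = a²b.

S(f_1,f_3): lcm = a²b. S = ab² + a + b + 1.
  leading term ab²: subtract (b²)·f_2 from ab² + a + b + 1 → b³ + b² + a + b + 1
  leading term b³: no divisor's leading term divides it; move b³ to the remainder.
  leading term b²: no divisor's leading term divides it; move b² to the remainder.
  leading term a: subtract (1)·f_2 from a + b + 1 → 0
  remainder b³ + b² ≠ 0; add h_4 = b³ + b² to the basis.

The other S-polynomials (S(f_1,f_2), S(f_2,f_3), S(f_1,h_4), S(f_2,h_4), S(f_3,h_4)) all reduce to 0 modulo the current basis, so we have a Gröbner basis.
Inter-reduce: drop elements whose leading term is divisible by another's, tail-reduce, and make monic.
Reduced Gröbner basis: {b³ + b², a + b + 1}.
Label its elements g_1 = b³ + b², g_2 = a + b + 1.

Reduce p = a³ + b + 1 modulo G:
  leading term a³: subtract (a²)·g_2 from a³ + b + 1 → a²b + a² + b + 1
  leading term a²b: subtract (ab)·g_2 from a²b + a² + b + 1 → ab² + a² + ab + b + 1
  leading term ab²: subtract (b²)·g_2 from ab² + a² + ab + b + 1 → b³ + a² + ab + b² + b + 1
  leading term b³: subtract (1)·g_1 from b³ + a² + ab + b² + b + 1 → a² + ab + b + 1
  leading term a²: subtract (a)·g_2 from a² + ab + b + 1 → a + b + 1
  leading term a: subtract (1)·g_2 from a + b + 1 → 0
  normal form = 0.
Since the normal form is 0, p ∈ I.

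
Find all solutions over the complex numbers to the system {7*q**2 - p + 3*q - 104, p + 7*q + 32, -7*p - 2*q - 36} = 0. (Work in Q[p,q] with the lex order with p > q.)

Compute a lex Gröbner basis by Buchberger's algorithm.
f_1 = -p + 7*q**2 + 3*q - 104, LT = p.
f_2 = p + 7*q + 32, LT = p.
f_3 = -7*p - 2*q - 36, LT = p.

S(f_1,f_2): lcm = p. S = -7*q**2 - 10*q + 72.
  leading term q**2: no divisor's leading term divides it; move -7*q**2 to the remainder.
  leading term q: no divisor's leading term divides it; move -10*q to the remainder.
  leading term 1: no divisor's leading term divides it; move 72 to the remainder.
  remainder -7*q**2 - 10*q + 72 ≠ 0; add h_4 = -7*q**2 - 10*q + 72 to the basis.

S(f_1,f_3): lcm = p. S = -7*q**2 - 23/7*q + 692/7.
  leading term q**2: subtract (1)·h_4 from -7*q**2 - 23/7*q + 692/7 → 47/7*q + 188/7
  leading term q: no divisor's leading term divides it; move 47/7*q to the remainder.
  leading term 1: no divisor's leading term divides it; move 188/7 to the remainder.
  remainder 47/7*q + 188/7 ≠ 0; add h_5 = 47/7*q + 188/7 to the basis.

S(f_2,f_3): lcm = p. S = 47/7*q + 188/7.
  leading term q: subtract (1)·h_5 from 47/7*q + 188/7 → 0
  remainder 0.

S(f_1,h_4): leading monomials are coprime, so the S-polynomial reduces to 0 (Buchberger's first criterion).
S(f_2,h_4): leading monomials are coprime, so the S-polynomial reduces to 0 (Buchberger's first criterion).
S(f_3,h_4): leading monomials are coprime, so the S-polynomial reduces to 0 (Buchberger's first criterion).
S(f_1,h_5): leading monomials are coprime, so the S-polynomial reduces to 0 (Buchberger's first criterion).
S(f_2,h_5): leading monomials are coprime, so the S-polynomial reduces to 0 (Buchberger's first criterion).
S(f_3,h_5): leading monomials are coprime, so the S-polynomial reduces to 0 (Buchberger's first criterion).
S(h_4,h_5): lcm = q**2. S = -18/7*q - 72/7.
  leading term q: subtract (-18/47)·h_5 from -18/7*q - 72/7 → 0
  remainder 0.

Every S-polynomial of the final basis reduces to 0, so we have a Gröbner basis.
Inter-reduce: drop elements whose leading term is divisible by another's, tail-reduce, and make monic.
Reduced Gröbner basis: {p + 4, q + 4}.

From the last basis element, q + 4 = 0, so q takes values in {-4}. Each choice, substituted upward through the basis, yields the corresponding point(s) of the solution set.
  q = -4: the earlier basis element becomes p + 4 = 0, giving p = -4 — point (-4, -4).
This is the nonlinear analogue of row-reducing a linear system.

{(-4, -4)}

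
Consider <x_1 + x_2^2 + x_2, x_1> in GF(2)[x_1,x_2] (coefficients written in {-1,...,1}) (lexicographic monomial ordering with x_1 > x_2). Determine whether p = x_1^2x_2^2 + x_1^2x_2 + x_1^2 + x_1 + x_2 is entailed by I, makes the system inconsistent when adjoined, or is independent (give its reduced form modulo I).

First compute the reduced Gröbner basis of I by Buchberger's algorithm.
f_1 = x_1 + x_2^2 + x_2, LT = x_1.
f_2 = x_1, LT = x_1.

S(f_1,f_2): lcm = x_1. S = x_2^2 + x_2.
  leading term x_2^2: no divisor's leading term divides it; move x_2^2 to the remainder.
  leading term x_2: no divisor's leading term divides it; move x_2 to the remainder.
  remainder x_2^2 + x_2 ≠ 0; add h_3 = x_2^2 + x_2 to the basis.

The other S-polynomials (S(f_1,h_3), S(f_2,h_3)) all reduce to 0 modulo the current basis, so we have a Gröbner basis.
Inter-reduce: drop elements whose leading term is divisible by another's, tail-reduce, and make monic.
Reduced Gröbner basis: {x_1, x_2^2 + x_2}.
Label its elements g_1 = x_1, g_2 = x_2^2 + x_2.

Reduce p = x_1^2x_2^2 + x_1^2x_2 + x_1^2 + x_1 + x_2 modulo G:
  leading term x_1^2x_2^2: subtract (x_1x_2^2)·g_1 from x_1^2x_2^2 + x_1^2x_2 + x_1^2 + x_1 + x_2 → x_1^2x_2 + x_1^2 + x_1 + x_2
  leading term x_1^2x_2: subtract (x_1x_2)·g_1 from x_1^2x_2 + x_1^2 + x_1 + x_2 → x_1^2 + x_1 + x_2
  leading term x_1^2: subtract (x_1)·g_1 from x_1^2 + x_1 + x_2 → x_1 + x_2
  leading term x_1: subtract (1)·g_1 from x_1 + x_2 → x_2
  leading term x_2: no divisor's leading term divides it; move x_2 to the remainder.
  normal form = x_2.
The normal form is nonzero, so p ∉ I. Since p minus its normal form lies in I, I + (p) = I + (r) where r = x_2; decide whether this ideal is the whole ring.
Run Buchberger on G together with r (pairs among the g_i already reduce to 0 since G is a Gröbner basis):
g_1 = x_1, LT = x_1.
g_2 = x_2^2 + x_2, LT = x_2^2.
r = x_2, LT = x_2.

The S-polynomials (S(g_1,g_2), S(g_1,r), S(g_2,r)) all reduce to 0 modulo the current basis, so we have a Gröbner basis.
Inter-reduce: drop elements whose leading term is divisible by another's, tail-reduce, and make monic.
Reduced Gröbner basis: {x_1, x_2}.
The reduced Gröbner basis of I + (p) is {x_1, x_2} ≠ {1}, a proper ideal, so the enlarged system stays consistent: p is independent of I, with normal form x_2.

x_1^2x_2^2 + x_1^2x_2 + x_1^2 + x_1 + x_2 is independent of I; its normal form modulo I is x_2.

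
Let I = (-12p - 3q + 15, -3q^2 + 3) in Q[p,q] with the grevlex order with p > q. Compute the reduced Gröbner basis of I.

G = {q^2 - 1, p + 1/4q - 5/4}

f_1 = -12p - 3q + 15, LT = p.
f_2 = -3q^2 + 3, LT = q^2.

S(f_1,f_2): leading monomials are coprime, so the S-polynomial reduces to 0 (Buchberger's first criterion).
Every S-polynomial of the final basis reduces to 0, so we have a Gröbner basis.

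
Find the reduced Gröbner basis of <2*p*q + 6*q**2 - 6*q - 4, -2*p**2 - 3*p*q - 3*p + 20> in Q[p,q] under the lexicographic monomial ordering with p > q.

f_1 = 2*p*q + 6*q**2 - 6*q - 4, LT = p*q.
f_2 = -2*p**2 - 3*p*q - 3*p + 20, LT = p**2.

S(f_1,f_2): lcm = p**2*q. S = 3/2*p*q**2 - 9/2*p*q - 2*p + 10*q.
  leading term p*q**2: subtract (3/4*q)·f_1 from 3/2*p*q**2 - 9/2*p*q - 2*p + 10*q → -9/2*p*q - 2*p - 9/2*q**3 + 9/2*q**2 + 13*q
  leading term p*q: subtract (-9/4)·f_1 from -9/2*p*q - 2*p - 9/2*q**3 + 9/2*q**2 + 13*q → -2*p - 9/2*q**3 + 18*q**2 - 1/2*q - 9
  leading term p: no divisor's leading term divides it; move -2*p to the remainder.
  leading term q**3: no divisor's leading term divides it; move -9/2*q**3 to the remainder.
  leading term q**2: no divisor's leading term divides it; move 18*q**2 to the remainder.
  leading term q: no divisor's leading term divides it; move -1/2*q to the remainder.
  leading term 1: no divisor's leading term divides it; move -9 to the remainder.
  remainder -2*p - 9/2*q**3 + 18*q**2 - 1/2*q - 9 ≠ 0; add g_3 = -2*p - 9/2*q**3 + 18*q**2 - 1/2*q - 9 to the basis.

S(f_1,g_3): lcm = p*q. S = -9/4*q**4 + 9*q**3 + 11/4*q**2 - 15/2*q - 2.
  leading term q**4: no divisor's leading term divides it; move -9/4*q**4 to the remainder.
  leading term q**3: no divisor's leading term divides it; move 9*q**3 to the remainder.
  leading term q**2: no divisor's leading term divides it; move 11/4*q**2 to the remainder.
  leading term q: no divisor's leading term divides it; move -15/2*q to the remainder.
  leading term 1: no divisor's leading term divides it; move -2 to the remainder.
  remainder -9/4*q**4 + 9*q**3 + 11/4*q**2 - 15/2*q - 2 ≠ 0; add g_4 = -9/4*q**4 + 9*q**3 + 11/4*q**2 - 15/2*q - 2 to the basis.

The other S-polynomials (S(f_2,g_3), S(f_1,g_4), S(f_2,g_4), S(g_3,g_4)) all reduce to 0 modulo the current basis, so we have a Gröbner basis.
Inter-reduce: drop elements whose leading term is divisible by another's, tail-reduce, and make monic.

G = {p + 9/4*q**3 - 9*q**2 + 1/4*q + 9/2, q**4 - 4*q**3 - 11/9*q**2 + 10/3*q + 8/9}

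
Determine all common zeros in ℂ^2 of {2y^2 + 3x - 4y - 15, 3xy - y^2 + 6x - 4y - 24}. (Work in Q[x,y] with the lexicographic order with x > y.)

{(3, 3), (-11*sqrt(33)/12 - 3/4, -7/4 - sqrt(33)/4), (-3/4 + 11*sqrt(33)/12, -7/4 + sqrt(33)/4)}

Compute a lex Gröbner basis by Buchberger's algorithm.
f_1 = 3x + 2y^2 - 4y - 15, LT = x.
f_2 = 3xy + 6x - y^2 - 4y - 24, LT = xy.

S(f_1,f_2): lcm = xy. S = -2x + 2/3y^3 - y^2 - 11/3y + 8.
  leading term x: subtract (-2/3)·f_1 from -2x + 2/3y^3 - y^2 - 11/3y + 8 → 2/3y^3 + 1/3y^2 - 19/3y - 2
  leading term y^3: no divisor's leading term divides it; move 2/3y^3 to the remainder.
  leading term y^2: no divisor's leading term divides it; move 1/3y^2 to the remainder.
  leading term y: no divisor's leading term divides it; move -19/3y to the remainder.
  leading term 1: no divisor's leading term divides it; move -2 to the remainder.
  remainder 2/3y^3 + 1/3y^2 - 19/3y - 2 ≠ 0; add h_3 = 2/3y^3 + 1/3y^2 - 19/3y - 2 to the basis.

The other S-polynomials (S(f_1,h_3), S(f_2,h_3)) all reduce to 0 modulo the current basis, so we have a Gröbner basis.
Inter-reduce: drop elements whose leading term is divisible by another's, tail-reduce, and make monic.
Reduced Gröbner basis: {x + 2/3y^2 - 4/3y - 5, y^3 + 1/2y^2 - 19/2y - 3}.

From the last basis element, y^3 + 1/2y^2 - 19/2y - 3 = 0, so y takes values in {3, -7/4 - sqrt(33)/4, -7/4 + sqrt(33)/4}. Each choice, substituted upward through the basis, yields the corresponding point(s) of the solution set.
  y = 3: the earlier basis element becomes x - 3 = 0, giving x = 3 — point (3, 3).
  y = -7/4 - sqrt(33)/4: the earlier basis element becomes x + 3/4 + 11*sqrt(33)/12 = 0, giving x = -11*sqrt(33)/12 - 3/4 — point (-11*sqrt(33)/12 - 3/4, -7/4 - sqrt(33)/4).
  y = -7/4 + sqrt(33)/4: the earlier basis element becomes x - 11*sqrt(33)/12 + 3/4 = 0, giving x = -3/4 + 11*sqrt(33)/12 — point (-3/4 + 11*sqrt(33)/12, -7/4 + sqrt(33)/4).
Substituting each solution back into the original system confirms all equations vanish.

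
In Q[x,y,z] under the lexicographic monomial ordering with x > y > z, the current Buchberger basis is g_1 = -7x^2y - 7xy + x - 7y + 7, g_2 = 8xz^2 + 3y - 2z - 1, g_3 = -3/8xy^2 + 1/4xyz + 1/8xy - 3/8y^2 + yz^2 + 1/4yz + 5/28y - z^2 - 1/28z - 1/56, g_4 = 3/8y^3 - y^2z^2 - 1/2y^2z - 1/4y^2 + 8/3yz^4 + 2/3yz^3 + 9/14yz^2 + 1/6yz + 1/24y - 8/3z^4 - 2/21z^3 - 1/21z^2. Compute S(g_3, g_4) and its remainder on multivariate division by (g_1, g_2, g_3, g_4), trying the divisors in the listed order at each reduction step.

S(g_3, g_4) = 8/3xy^2z^2 + 2/3xy^2z + 1/3xy^2 - 64/9xyz^4 - 16/9xyz^3 - 12/7xyz^2 - 4/9xyz - 1/9xy + 64/9xz^4 + 16/63xz^3 + 8/63xz^2 + y^3 - 8/3y^2z^2 - 2/3y^2z - 10/21y^2 + 8/3yz^2 + 2/21yz + 1/21y; remainder on division = 0.

lcm(LM(g_3), LM(g_4)) = xy^3.
S = (lcm/LT(g_3))·g_3 − (lcm/LT(g_4))·g_4 = 8/3xy^2z^2 + 2/3xy^2z + 1/3xy^2 - 64/9xyz^4 - 16/9xyz^3 - 12/7xyz^2 - 4/9xyz - 1/9xy + 64/9xz^4 + 16/63xz^3 + 8/63xz^2 + y^3 - 8/3y^2z^2 - 2/3y^2z - 10/21y^2 + 8/3yz^2 + 2/21yz + 1/21y.
Reduce S modulo (g_1, g_2, g_3, g_4) in that order:
  leading term xy^2z^2: subtract (1/3y^2)·g_2 from 8/3xy^2z^2 + 2/3xy^2z + 1/3xy^2 - 64/9xyz^4 - 16/9xyz^3 - 12/7xyz^2 - 4/9xyz - 1/9xy + 64/9xz^4 + 16/63xz^3 + 8/63xz^2 + y^3 - 8/3y^2z^2 - 2/3y^2z - 10/21y^2 + 8/3yz^2 + 2/21yz + 1/21y → 2/3xy^2z + 1/3xy^2 - 64/9xyz^4 - 16/9xyz^3 - 12/7xyz^2 - 4/9xyz - 1/9xy + 64/9xz^4 + 16/63xz^3 + 8/63xz^2 - 8/3y^2z^2 - 1/7y^2 + 8/3yz^2 + 2/21yz + 1/21y
  leading term xy^2z: subtract (-16/9z)·g_3 from 2/3xy^2z + 1/3xy^2 - 64/9xyz^4 - 16/9xyz^3 - 12/7xyz^2 - 4/9xyz - 1/9xy + 64/9xz^4 + 16/63xz^3 + 8/63xz^2 - 8/3y^2z^2 - 1/7y^2 + 8/3yz^2 + 2/21yz + 1/21y → 1/3xy^2 - 64/9xyz^4 - 16/9xyz^3 - 80/63xyz^2 - 2/9xyz - 1/9xy + 64/9xz^4 + 16/63xz^3 + 8/63xz^2 - 8/3y^2z^2 - 2/3y^2z - 1/7y^2 + 16/9yz^3 + 28/9yz^2 + 26/63yz + 1/21y - 16/9z^3 - 4/63z^2 - 2/63z
  leading term xy^2: subtract (-8/9)·g_3 from 1/3xy^2 - 64/9xyz^4 - 16/9xyz^3 - 80/63xyz^2 - 2/9xyz - 1/9xy + 64/9xz^4 + 16/63xz^3 + 8/63xz^2 - 8/3y^2z^2 - 2/3y^2z - 1/7y^2 + 16/9yz^3 + 28/9yz^2 + 26/63yz + 1/21y - 16/9z^3 - 4/63z^2 - 2/63z → -64/9xyz^4 - 16/9xyz^3 - 80/63xyz^2 + 64/9xz^4 + 16/63xz^3 + 8/63xz^2 - 8/3y^2z^2 - 2/3y^2z - 10/21y^2 + 16/9yz^3 + 4yz^2 + 40/63yz + 13/63y - 16/9z^3 - 20/21z^2 - 4/63z - 1/63
  leading term xyz^4: subtract (-8/9yz^2)·g_2 from -64/9xyz^4 - 16/9xyz^3 - 80/63xyz^2 + 64/9xz^4 + 16/63xz^3 + 8/63xz^2 - 8/3y^2z^2 - 2/3y^2z - 10/21y^2 + 16/9yz^3 + 4yz^2 + 40/63yz + 13/63y - 16/9z^3 - 20/21z^2 - 4/63z - 1/63 → -16/9xyz^3 - 80/63xyz^2 + 64/9xz^4 + 16/63xz^3 + 8/63xz^2 - 2/3y^2z - 10/21y^2 + 28/9yz^2 + 40/63yz + 13/63y - 16/9z^3 - 20/21z^2 - 4/63z - 1/63
  leading term xyz^3: subtract (-2/9yz)·g_2 from -16/9xyz^3 - 80/63xyz^2 + 64/9xz^4 + 16/63xz^3 + 8/63xz^2 - 2/3y^2z - 10/21y^2 + 28/9yz^2 + 40/63yz + 13/63y - 16/9z^3 - 20/21z^2 - 4/63z - 1/63 → -80/63xyz^2 + 64/9xz^4 + 16/63xz^3 + 8/63xz^2 - 10/21y^2 + 8/3yz^2 + 26/63yz + 13/63y - 16/9z^3 - 20/21z^2 - 4/63z - 1/63
  leading term xyz^2: subtract (-10/63y)·g_2 from -80/63xyz^2 + 64/9xz^4 + 16/63xz^3 + 8/63xz^2 - 10/21y^2 + 8/3yz^2 + 26/63yz + 13/63y - 16/9z^3 - 20/21z^2 - 4/63z - 1/63 → 64/9xz^4 + 16/63xz^3 + 8/63xz^2 + 8/3yz^2 + 2/21yz + 1/21y - 16/9z^3 - 20/21z^2 - 4/63z - 1/63
  leading term xz^4: subtract (8/9z^2)·g_2 from 64/9xz^4 + 16/63xz^3 + 8/63xz^2 + 8/3yz^2 + 2/21yz + 1/21y - 16/9z^3 - 20/21z^2 - 4/63z - 1/63 → 16/63xz^3 + 8/63xz^2 + 2/21yz + 1/21y - 4/63z^2 - 4/63z - 1/63
  leading term xz^3: subtract (2/63z)·g_2 from 16/63xz^3 + 8/63xz^2 + 2/21yz + 1/21y - 4/63z^2 - 4/63z - 1/63 → 8/63xz^2 + 1/21y - 2/63z - 1/63
  leading term xz^2: subtract (1/63)·g_2 from 8/63xz^2 + 1/21y - 2/63z - 1/63 → 0
The remainder is 0, so this S-polynomial contributes no new basis element.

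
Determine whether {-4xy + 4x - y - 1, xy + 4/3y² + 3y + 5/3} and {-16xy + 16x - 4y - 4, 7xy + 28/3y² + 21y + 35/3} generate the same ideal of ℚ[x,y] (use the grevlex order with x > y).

Yes, the ideals are equal.

For a fixed monomial order, each ideal has a unique reduced Gröbner basis; comparing bases decides equality.
Buchberger on the first generating set:
f_1 = -4xy + 4x - y - 1, LT = xy.
f_2 = xy + 4/3y² + 3y + 5/3, LT = xy.

S(f_1,f_2): lcm = xy. S = -4/3y² - x - 11/4y - 17/12.
  leading term y²: no divisor's leading term divides it; move -4/3y² to the remainder.
  leading term x: no divisor's leading term divides it; move -x to the remainder.
  leading term y: no divisor's leading term divides it; move -11/4y to the remainder.
  leading term 1: no divisor's leading term divides it; move -17/12 to the remainder.
  remainder -4/3y² - x - 11/4y - 17/12 ≠ 0; add g_3 = -4/3y² - x - 11/4y - 17/12 to the basis.

S(f_1,g_3): lcm = xy². S = -¾x² - 49/16xy + ¼y² - 17/16x + ¼y.
  leading term x²: no divisor's leading term divides it; move -¾x² to the remainder.
  leading term xy: subtract (49/64)·f_1 from -49/16xy + ¼y² - 17/16x + ¼y → ¼y² - 33/8x + 65/64y + 49/64
  leading term y²: subtract (-3/16)·g_3 from ¼y² - 33/8x + 65/64y + 49/64 → -69/16x + ½y + ½
  leading term x: no divisor's leading term divides it; move -69/16x to the remainder.
  leading term y: no divisor's leading term divides it; move ½y to the remainder.
  leading term 1: no divisor's leading term divides it; move ½ to the remainder.
  remainder -¾x² - 69/16x + ½y + ½ ≠ 0; add g_4 = -¾x² - 69/16x + ½y + ½ to the basis.

The other S-polynomials (S(f_2,g_3), S(f_1,g_4), S(f_2,g_4), S(g_3,g_4)) all reduce to 0 modulo the current basis, so we have a Gröbner basis.
Inter-reduce: drop elements whose leading term is divisible by another's, tail-reduce, and make monic.
Reduced Gröbner basis: {x² + 23/4x - ⅔y - ⅔, xy - x + ¼y + ¼, y² + ¾x + 33/16y + 17/16}.

Buchberger on the second generating set:
h_1 = -16xy + 16x - 4y - 4, LT = xy.
h_2 = 7xy + 28/3y² + 21y + 35/3, LT = xy.

S(h_1,h_2): lcm = xy. S = -4/3y² - x - 11/4y - 17/12.
  leading term y²: no divisor's leading term divides it; move -4/3y² to the remainder.
  leading term x: no divisor's leading term divides it; move -x to the remainder.
  leading term y: no divisor's leading term divides it; move -11/4y to the remainder.
  leading term 1: no divisor's leading term divides it; move -17/12 to the remainder.
  remainder -4/3y² - x - 11/4y - 17/12 ≠ 0; add k_3 = -4/3y² - x - 11/4y - 17/12 to the basis.

S(h_1,k_3): lcm = xy². S = -¾x² - 49/16xy + ¼y² - 17/16x + ¼y.
  leading term x²: no divisor's leading term divides it; move -¾x² to the remainder.
  leading term xy: subtract (49/256)·h_1 from -49/16xy + ¼y² - 17/16x + ¼y → ¼y² - 33/8x + 65/64y + 49/64
  leading term y²: subtract (-3/16)·k_3 from ¼y² - 33/8x + 65/64y + 49/64 → -69/16x + ½y + ½
  leading term x: no divisor's leading term divides it; move -69/16x to the remainder.
  leading term y: no divisor's leading term divides it; move ½y to the remainder.
  leading term 1: no divisor's leading term divides it; move ½ to the remainder.
  remainder -¾x² - 69/16x + ½y + ½ ≠ 0; add k_4 = -¾x² - 69/16x + ½y + ½ to the basis.

The other S-polynomials (S(h_2,k_3), S(h_1,k_4), S(h_2,k_4), S(k_3,k_4)) all reduce to 0 modulo the current basis, so we have a Gröbner basis.
Inter-reduce: drop elements whose leading term is divisible by another's, tail-reduce, and make monic.
Reduced Gröbner basis: {x² + 23/4x - ⅔y - ⅔, xy - x + ¼y + ¼, y² + ¾x + 33/16y + 17/16}.

The two bases agree; hence the ideals are identical.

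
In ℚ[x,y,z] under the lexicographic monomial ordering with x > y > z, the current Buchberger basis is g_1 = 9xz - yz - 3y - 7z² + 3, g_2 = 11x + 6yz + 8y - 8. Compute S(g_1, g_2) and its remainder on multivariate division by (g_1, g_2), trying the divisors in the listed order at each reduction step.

lcm(LM(g_1), LM(g_2)) = xz.
S = (lcm/LT(g_1))·g_1 − (lcm/LT(g_2))·g_2 = -6/11yz² - 83/99yz - ⅓y - 7/9z² + 8/11z + ⅓.
Reduce S modulo (g_1, g_2) in that order:
  leading term yz²: no divisor's leading term divides it; move -6/11yz² to the remainder.
  leading term yz: no divisor's leading term divides it; move -83/99yz to the remainder.
  leading term y: no divisor's leading term divides it; move -⅓y to the remainder.
  leading term z²: no divisor's leading term divides it; move -7/9z² to the remainder.
  leading term z: no divisor's leading term divides it; move 8/11z to the remainder.
  leading term 1: no divisor's leading term divides it; move ⅓ to the remainder.
The remainder -6/11yz² - 83/99yz - ⅓y - 7/9z² + 8/11z + ⅓ is nonzero, so it would be added as the next basis element.
An S-polynomial is built so that the two leading terms cancel; whether anything survives reduction is exactly the Gröbner-basis criterion.

S(g_1, g_2) = -6/11yz² - 83/99yz - ⅓y - 7/9z² + 8/11z + ⅓; remainder on division = -6/11yz² - 83/99yz - ⅓y - 7/9z² + 8/11z + ⅓.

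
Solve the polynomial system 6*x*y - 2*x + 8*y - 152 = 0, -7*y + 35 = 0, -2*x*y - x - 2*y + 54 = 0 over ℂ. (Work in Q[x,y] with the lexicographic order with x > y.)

Compute a lex Gröbner basis by Buchberger's algorithm.
f_1 = 6*x*y - 2*x + 8*y - 152, LT = x*y.
f_2 = -7*y + 35, LT = y.
f_3 = -2*x*y - x - 2*y + 54, LT = x*y.

S(f_1,f_2): lcm = x*y. S = 14/3*x + 4/3*y - 76/3.
  leading term x: no divisor's leading term divides it; move 14/3*x to the remainder.
  leading term y: subtract (-4/21)·f_2 from 4/3*y - 76/3 → -56/3
  leading term 1: no divisor's leading term divides it; move -56/3 to the remainder.
  remainder 14/3*x - 56/3 ≠ 0; add h_4 = 14/3*x - 56/3 to the basis.

The other S-polynomials (S(f_1,f_3), S(f_2,f_3), S(f_1,h_4), S(f_2,h_4), S(f_3,h_4)) all reduce to 0 modulo the current basis, so we have a Gröbner basis.
Inter-reduce: drop elements whose leading term is divisible by another's, tail-reduce, and make monic.
Reduced Gröbner basis: {x - 4, y - 5}.

From the last basis element, y - 5 = 0, so y takes values in {5}. Each choice, substituted upward through the basis, yields the corresponding point(s) of the solution set.
  y = 5: the earlier basis element becomes x - 4 = 0, giving x = 4 — point (4, 5).
This is the nonlinear analogue of row-reducing a linear system.

{(4, 5)}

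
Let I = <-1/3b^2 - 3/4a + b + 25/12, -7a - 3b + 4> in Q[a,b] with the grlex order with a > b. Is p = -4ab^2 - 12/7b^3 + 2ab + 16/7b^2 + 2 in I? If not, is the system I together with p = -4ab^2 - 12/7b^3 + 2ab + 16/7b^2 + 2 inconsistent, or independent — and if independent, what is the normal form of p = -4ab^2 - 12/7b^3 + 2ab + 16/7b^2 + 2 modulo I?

-4ab^2 - 12/7b^3 + 2ab + 16/7b^2 + 2 is independent of I; its normal form modulo I is -221/98b - 221/98.

First compute the reduced Gröbner basis of I by Buchberger's algorithm.
f_1 = -1/3b^2 - 3/4a + b + 25/12, LT = b^2.
f_2 = -7a - 3b + 4, LT = a.

The S-polynomials (S(f_1,f_2)) all reduce to 0 modulo the current basis, so we have a Gröbner basis.
Inter-reduce: drop elements whose leading term is divisible by another's, tail-reduce, and make monic.
Reduced Gröbner basis: {b^2 - 111/28b - 139/28, a + 3/7b - 4/7}.
Label its elements g_1 = b^2 - 111/28b - 139/28, g_2 = a + 3/7b - 4/7.

Reduce p = -4ab^2 - 12/7b^3 + 2ab + 16/7b^2 + 2 modulo G:
  leading term ab^2: subtract (-4a)·g_1 from -4ab^2 - 12/7b^3 + 2ab + 16/7b^2 + 2 → -12/7b^3 - 97/7ab + 16/7b^2 - 139/7a + 2
  leading term b^3: subtract (-12/7b)·g_1 from -12/7b^3 - 97/7ab + 16/7b^2 - 139/7a + 2 → -97/7ab - 221/49b^2 - 139/7a - 417/49b + 2
  leading term ab: subtract (-97/7b)·g_2 from -97/7ab - 221/49b^2 - 139/7a - 417/49b + 2 → 10/7b^2 - 139/7a - 115/7b + 2
  leading term b^2: subtract (10/7)·g_1 from 10/7b^2 - 139/7a - 115/7b + 2 → -139/7a - 1055/98b + 891/98
  leading term a: subtract (-139/7)·g_2 from -139/7a - 1055/98b + 891/98 → -221/98b - 221/98
  leading term b: no divisor's leading term divides it; move -221/98b to the remainder.
  leading term 1: no divisor's leading term divides it; move -221/98 to the remainder.
  normal form = -221/98b - 221/98.
The normal form is nonzero, so p ∉ I. Since p minus its normal form lies in I, I + (p) = I + (r) where r = -221/98b - 221/98; decide whether this ideal is the whole ring.
Run Buchberger on G together with r (pairs among the g_i already reduce to 0 since G is a Gröbner basis):
g_1 = b^2 - 111/28b - 139/28, LT = b^2.
g_2 = a + 3/7b - 4/7, LT = a.
r = -221/98b - 221/98, LT = b.

The S-polynomials (S(g_1,g_2), S(g_1,r), S(g_2,r)) all reduce to 0 modulo the current basis, so we have a Gröbner basis.
Inter-reduce: drop elements whose leading term is divisible by another's, tail-reduce, and make monic.
Reduced Gröbner basis: {a - 1, b + 1}.
The reduced Gröbner basis of I + (p) is {a - 1, b + 1} ≠ {1}, a proper ideal, so the enlarged system stays consistent: p is independent of I, with normal form -221/98b - 221/98.

Ideal membership is decidable via reduction modulo a Gröbner basis.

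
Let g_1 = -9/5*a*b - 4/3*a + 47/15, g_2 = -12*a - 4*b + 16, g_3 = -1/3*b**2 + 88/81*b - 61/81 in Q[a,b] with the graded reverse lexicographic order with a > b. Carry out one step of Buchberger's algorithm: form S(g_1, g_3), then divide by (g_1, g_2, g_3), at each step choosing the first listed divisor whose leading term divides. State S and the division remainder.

lcm(LM(g_1), LM(g_3)) = a*b**2.
S = (lcm/LT(g_1))·g_1 − (lcm/LT(g_3))·g_3 = 4*a*b - 61/27*a - 47/27*b.
Reduce S modulo (g_1, g_2, g_3) in that order:
  leading term a*b: subtract (-20/9)·g_1 from 4*a*b - 61/27*a - 47/27*b → -47/9*a - 47/27*b + 188/27
  leading term a: subtract (47/108)·g_2 from -47/9*a - 47/27*b + 188/27 → 0
The remainder is 0, so this S-polynomial contributes no new basis element.

S(g_1, g_3) = 4*a*b - 61/27*a - 47/27*b; remainder on division = 0.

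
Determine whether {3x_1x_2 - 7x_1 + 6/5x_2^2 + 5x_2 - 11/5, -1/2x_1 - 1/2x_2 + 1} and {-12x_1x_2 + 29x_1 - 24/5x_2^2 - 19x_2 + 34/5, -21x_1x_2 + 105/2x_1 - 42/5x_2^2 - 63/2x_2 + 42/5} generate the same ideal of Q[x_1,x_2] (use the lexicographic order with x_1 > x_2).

Yes, the ideals are equal.

Two ideals are equal iff their reduced Gröbner bases coincide (the reduced basis is unique for a fixed ordering).
Buchberger on the first generating set:
f_1 = 3x_1x_2 - 7x_1 + 6/5x_2^2 + 5x_2 - 11/5, LT = x_1x_2.
f_2 = -1/2x_1 - 1/2x_2 + 1, LT = x_1.

S(f_1,f_2): lcm = x_1x_2. S = -7/3x_1 - 3/5x_2^2 + 11/3x_2 - 11/15.
  leading term x_1: subtract (14/3)·f_2 from -7/3x_1 - 3/5x_2^2 + 11/3x_2 - 11/15 → -3/5x_2^2 + 6x_2 - 27/5
  leading term x_2^2: no divisor's leading term divides it; move -3/5x_2^2 to the remainder.
  leading term x_2: no divisor's leading term divides it; move 6x_2 to the remainder.
  leading term 1: no divisor's leading term divides it; move -27/5 to the remainder.
  remainder -3/5x_2^2 + 6x_2 - 27/5 ≠ 0; add g_3 = -3/5x_2^2 + 6x_2 - 27/5 to the basis.

The other S-polynomials (S(f_1,g_3), S(f_2,g_3)) all reduce to 0 modulo the current basis, so we have a Gröbner basis.
Inter-reduce: drop elements whose leading term is divisible by another's, tail-reduce, and make monic.
Reduced Gröbner basis: {x_1 + x_2 - 2, x_2^2 - 10x_2 + 9}.

Buchberger on the second generating set:
h_1 = -12x_1x_2 + 29x_1 - 24/5x_2^2 - 19x_2 + 34/5, LT = x_1x_2.
h_2 = -21x_1x_2 + 105/2x_1 - 42/5x_2^2 - 63/2x_2 + 42/5, LT = x_1x_2.

S(h_1,h_2): lcm = x_1x_2. S = 1/12x_1 + 1/12x_2 - 1/6.
  leading term x_1: no divisor's leading term divides it; move 1/12x_1 to the remainder.
  leading term x_2: no divisor's leading term divides it; move 1/12x_2 to the remainder.
  leading term 1: no divisor's leading term divides it; move -1/6 to the remainder.
  remainder 1/12x_1 + 1/12x_2 - 1/6 ≠ 0; add k_3 = 1/12x_1 + 1/12x_2 - 1/6 to the basis.

S(h_1,k_3): lcm = x_1x_2. S = -29/12x_1 - 3/5x_2^2 + 43/12x_2 - 17/30.
  leading term x_1: subtract (-29)·k_3 from -29/12x_1 - 3/5x_2^2 + 43/12x_2 - 17/30 → -3/5x_2^2 + 6x_2 - 27/5
  leading term x_2^2: no divisor's leading term divides it; move -3/5x_2^2 to the remainder.
  leading term x_2: no divisor's leading term divides it; move 6x_2 to the remainder.
  leading term 1: no divisor's leading term divides it; move -27/5 to the remainder.
  remainder -3/5x_2^2 + 6x_2 - 27/5 ≠ 0; add k_4 = -3/5x_2^2 + 6x_2 - 27/5 to the basis.

The other S-polynomials (S(h_2,k_3), S(h_1,k_4), S(h_2,k_4), S(k_3,k_4)) all reduce to 0 modulo the current basis, so we have a Gröbner basis.
Inter-reduce: drop elements whose leading term is divisible by another's, tail-reduce, and make monic.
Reduced Gröbner basis: {x_1 + x_2 - 2, x_2^2 - 10x_2 + 9}.

These coincide, so the ideals are equal.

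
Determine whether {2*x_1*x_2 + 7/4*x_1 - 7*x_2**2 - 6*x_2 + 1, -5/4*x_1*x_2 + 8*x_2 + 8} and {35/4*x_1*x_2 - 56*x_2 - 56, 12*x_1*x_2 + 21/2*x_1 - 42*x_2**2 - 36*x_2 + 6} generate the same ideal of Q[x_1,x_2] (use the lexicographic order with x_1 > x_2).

Yes, the ideals are equal.

Two ideals are equal iff their reduced Gröbner bases coincide (the reduced basis is unique for a fixed ordering).
Buchberger on the first generating set:
f_1 = 2*x_1*x_2 + 7/4*x_1 - 7*x_2**2 - 6*x_2 + 1, LT = x_1*x_2.
f_2 = -5/4*x_1*x_2 + 8*x_2 + 8, LT = x_1*x_2.

S(f_1,f_2): lcm = x_1*x_2. S = 7/8*x_1 - 7/2*x_2**2 + 17/5*x_2 + 69/10.
  reduce S modulo (f_1, f_2):
  remainder 7/8*x_1 - 7/2*x_2**2 + 17/5*x_2 + 69/10 ≠ 0; add g_3 = 7/8*x_1 - 7/2*x_2**2 + 17/5*x_2 + 69/10 to the basis.

S(f_1,g_3): lcm = x_1*x_2. S = 7/8*x_1 + 4*x_2**3 - 517/70*x_2**2 - 381/35*x_2 + 1/2.
  reduce S modulo (f_1, f_2, g_3):
  remainder 4*x_2**3 - 136/35*x_2**2 - 100/7*x_2 - 32/5 ≠ 0; add g_4 = 4*x_2**3 - 136/35*x_2**2 - 100/7*x_2 - 32/5 to the basis.

The other S-polynomials (S(f_2,g_3), S(f_1,g_4), S(f_2,g_4), S(g_3,g_4)) all reduce to 0 modulo the current basis, so we have a Gröbner basis.
Inter-reduce: drop elements whose leading term is divisible by another's, tail-reduce, and make monic.
Reduced Gröbner basis: {x_1 - 4*x_2**2 + 136/35*x_2 + 276/35, x_2**3 - 34/35*x_2**2 - 25/7*x_2 - 8/5}.

Buchberger on the second generating set:
h_1 = 35/4*x_1*x_2 - 56*x_2 - 56, LT = x_1*x_2.
h_2 = 12*x_1*x_2 + 21/2*x_1 - 42*x_2**2 - 36*x_2 + 6, LT = x_1*x_2.

S(h_1,h_2): lcm = x_1*x_2. S = -7/8*x_1 + 7/2*x_2**2 - 17/5*x_2 - 69/10.
  reduce S modulo (h_1, h_2):
  remainder -7/8*x_1 + 7/2*x_2**2 - 17/5*x_2 - 69/10 ≠ 0; add k_3 = -7/8*x_1 + 7/2*x_2**2 - 17/5*x_2 - 69/10 to the basis.

S(h_1,k_3): lcm = x_1*x_2. S = 4*x_2**3 - 136/35*x_2**2 - 100/7*x_2 - 32/5.
  reduce S modulo (h_1, h_2, k_3):
  remainder 4*x_2**3 - 136/35*x_2**2 - 100/7*x_2 - 32/5 ≠ 0; add k_4 = 4*x_2**3 - 136/35*x_2**2 - 100/7*x_2 - 32/5 to the basis.

The other S-polynomials (S(h_2,k_3), S(h_1,k_4), S(h_2,k_4), S(k_3,k_4)) all reduce to 0 modulo the current basis, so we have a Gröbner basis.
Inter-reduce: drop elements whose leading term is divisible by another's, tail-reduce, and make monic.
Reduced Gröbner basis: {x_1 - 4*x_2**2 + 136/35*x_2 + 276/35, x_2**3 - 34/35*x_2**2 - 25/7*x_2 - 8/5}.

The two bases agree; hence the ideals are identical.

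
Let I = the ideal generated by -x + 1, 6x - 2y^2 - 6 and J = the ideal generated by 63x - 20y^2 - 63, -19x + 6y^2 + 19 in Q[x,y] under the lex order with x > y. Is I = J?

For a fixed monomial order, each ideal has a unique reduced Gröbner basis; comparing bases decides equality.
Buchberger on the first generating set:
f_1 = -x + 1, LT = x.
f_2 = 6x - 2y^2 - 6, LT = x.

S(f_1,f_2): lcm = x. S = 1/3y^2.
  leading term y^2: no divisor's leading term divides it; move 1/3y^2 to the remainder.
  remainder 1/3y^2 ≠ 0; add g_3 = 1/3y^2 to the basis.

The other S-polynomials (S(f_1,g_3), S(f_2,g_3)) all reduce to 0 modulo the current basis, so we have a Gröbner basis.
Inter-reduce: drop elements whose leading term is divisible by another's, tail-reduce, and make monic.
Reduced Gröbner basis: {x - 1, y^2}.

Buchberger on the second generating set:
h_1 = 63x - 20y^2 - 63, LT = x.
h_2 = -19x + 6y^2 + 19, LT = x.

S(h_1,h_2): lcm = x. S = -2/1197y^2.
  leading term y^2: no divisor's leading term divides it; move -2/1197y^2 to the remainder.
  remainder -2/1197y^2 ≠ 0; add k_3 = -2/1197y^2 to the basis.

The other S-polynomials (S(h_1,k_3), S(h_2,k_3)) all reduce to 0 modulo the current basis, so we have a Gröbner basis.
Inter-reduce: drop elements whose leading term is divisible by another's, tail-reduce, and make monic.
Reduced Gröbner basis: {x - 1, y^2}.

These coincide, so the ideals are equal.

Yes, the ideals are equal.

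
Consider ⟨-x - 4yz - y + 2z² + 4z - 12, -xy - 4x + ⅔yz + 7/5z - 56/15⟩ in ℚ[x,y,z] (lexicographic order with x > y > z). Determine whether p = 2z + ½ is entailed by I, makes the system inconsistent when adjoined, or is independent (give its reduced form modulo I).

2z + ½ is independent of I; its normal form modulo I is 2z + ½.

First compute the reduced Gröbner basis of I by Buchberger's algorithm.
f_1 = -x - 4yz - y + 2z² + 4z - 12, LT = x.
f_2 = -xy - 4x + ⅔yz + 7/5z - 56/15, LT = xy.

S(f_1,f_2): lcm = xy. S = -4x + 4y²z + y² - 2yz² - 10/3yz + 12y + 7/5z - 56/15.
  leading term x: subtract (4)·f_1 from -4x + 4y²z + y² - 2yz² - 10/3yz + 12y + 7/5z - 56/15 → 4y²z + y² - 2yz² + 38/3yz + 16y - 8z² - 73/5z + 664/15
  leading term y²z: no divisor's leading term divides it; move 4y²z to the remainder.
  leading term y²: no divisor's leading term divides it; move y² to the remainder.
  leading term yz²: no divisor's leading term divides it; move -2yz² to the remainder.
  leading term yz: no divisor's leading term divides it; move 38/3yz to the remainder.
  leading term y: no divisor's leading term divides it; move 16y to the remainder.
  leading term z²: no divisor's leading term divides it; move -8z² to the remainder.
  leading term z: no divisor's leading term divides it; move -73/5z to the remainder.
  leading term 1: no divisor's leading term divides it; move 664/15 to the remainder.
  remainder 4y²z + y² - 2yz² + 38/3yz + 16y - 8z² - 73/5z + 664/15 ≠ 0; add h_3 = 4y²z + y² - 2yz² + 38/3yz + 16y - 8z² - 73/5z + 664/15 to the basis.

The other S-polynomials (S(f_1,h_3), S(f_2,h_3)) all reduce to 0 modulo the current basis, so we have a Gröbner basis.
Inter-reduce: drop elements whose leading term is divisible by another's, tail-reduce, and make monic.
Reduced Gröbner basis: {x + 4yz + y - 2z² - 4z + 12, y²z + ¼y² - ½yz² + 19/6yz + 4y - 2z² - 73/20z + 166/15}.
Label its elements g_1 = x + 4yz + y - 2z² - 4z + 12, g_2 = y²z + ¼y² - ½yz² + 19/6yz + 4y - 2z² - 73/20z + 166/15.

Reduce p = 2z + ½ modulo G:
  leading term z: no divisor's leading term divides it; move 2z to the remainder.
  leading term 1: no divisor's leading term divides it; move ½ to the remainder.
  normal form = 2z + ½.
The normal form is nonzero, so p ∉ I. Since p minus its normal form lies in I, I + (p) = I + (r) where r = 2z + ½; decide whether this ideal is the whole ring.
Run Buchberger on G together with r (pairs among the g_i already reduce to 0 since G is a Gröbner basis):
g_1 = x + 4yz + y - 2z² - 4z + 12, LT = x.
g_2 = y²z + ¼y² - ½yz² + 19/6yz + 4y - 2z² - 73/20z + 166/15, LT = y²z.
r = 2z + ½, LT = z.

S(g_2,r): lcm = y²z. S = -½yz² + 19/6yz + 4y - 2z² - 73/20z + 166/15.
  leading term yz²: subtract (-¼yz)·r from -½yz² + 19/6yz + 4y - 2z² - 73/20z + 166/15 → 79/24yz + 4y - 2z² - 73/20z + 166/15
  leading term yz: subtract (79/48y)·r from 79/24yz + 4y - 2z² - 73/20z + 166/15 → 305/96y - 2z² - 73/20z + 166/15
  leading term y: no divisor's leading term divides it; move 305/96y to the remainder.
  leading term z²: subtract (-z)·r from -2z² - 73/20z + 166/15 → -63/20z + 166/15
  leading term z: subtract (-63/40)·r from -63/20z + 166/15 → 569/48
  leading term 1: no divisor's leading term divides it; move 569/48 to the remainder.
  remainder 305/96y + 569/48 ≠ 0; add m_4 = 305/96y + 569/48 to the basis.

The other S-polynomials (S(g_1,g_2), S(g_1,r), S(g_1,m_4), S(g_2,m_4), S(r,m_4)) all reduce to 0 modulo the current basis, so we have a Gröbner basis.
Inter-reduce: drop elements whose leading term is divisible by another's, tail-reduce, and make monic.
Reduced Gröbner basis: {x + 103/8, y + 1138/305, z + ¼}.
The reduced Gröbner basis of I + (p) is {x + 103/8, y + 1138/305, z + ¼} ≠ {1}, a proper ideal, so the enlarged system stays consistent: p is independent of I, with normal form 2z + ½.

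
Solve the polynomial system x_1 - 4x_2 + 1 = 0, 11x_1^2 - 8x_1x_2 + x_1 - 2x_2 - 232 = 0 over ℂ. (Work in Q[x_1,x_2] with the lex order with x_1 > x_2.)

{(-5, -1), (31/6, 37/24)}

Compute a lex Gröbner basis by Buchberger's algorithm.
f_1 = x_1 - 4x_2 + 1, LT = x_1.
f_2 = 11x_1^2 - 8x_1x_2 + x_1 - 2x_2 - 232, LT = x_1^2.

S(f_1,f_2): lcm = x_1^2. S = -36/11x_1x_2 + 10/11x_1 + 2/11x_2 + 232/11.
  leading term x_1x_2: subtract (-36/11x_2)·f_1 from -36/11x_1x_2 + 10/11x_1 + 2/11x_2 + 232/11 → 10/11x_1 - 144/11x_2^2 + 38/11x_2 + 232/11
  leading term x_1: subtract (10/11)·f_1 from 10/11x_1 - 144/11x_2^2 + 38/11x_2 + 232/11 → -144/11x_2^2 + 78/11x_2 + 222/11
  leading term x_2^2: no divisor's leading term divides it; move -144/11x_2^2 to the remainder.
  leading term x_2: no divisor's leading term divides it; move 78/11x_2 to the remainder.
  leading term 1: no divisor's leading term divides it; move 222/11 to the remainder.
  remainder -144/11x_2^2 + 78/11x_2 + 222/11 ≠ 0; add h_3 = -144/11x_2^2 + 78/11x_2 + 222/11 to the basis.

The other S-polynomials (S(f_1,h_3), S(f_2,h_3)) all reduce to 0 modulo the current basis, so we have a Gröbner basis.
Inter-reduce: drop elements whose leading term is divisible by another's, tail-reduce, and make monic.
Reduced Gröbner basis: {x_1 - 4x_2 + 1, x_2^2 - 13/24x_2 - 37/24}.

From the last basis element, x_2^2 - 13/24x_2 - 37/24 = 0, so x_2 takes values in {-1, 37/24}. Each choice, substituted upward through the basis, yields the corresponding point(s) of the solution set.
  x_2 = -1: the earlier basis element becomes x_1 + 5 = 0, giving x_1 = -5 — point (-5, -1).
  x_2 = 37/24: the earlier basis element becomes x_1 - 31/6 = 0, giving x_1 = 31/6 — point (31/6, 37/24).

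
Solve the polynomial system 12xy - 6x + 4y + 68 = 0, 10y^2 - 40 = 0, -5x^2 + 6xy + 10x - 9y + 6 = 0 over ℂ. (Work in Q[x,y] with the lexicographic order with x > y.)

Compute a lex Gröbner basis by Buchberger's algorithm.
f_1 = 12xy - 6x + 4y + 68, LT = xy.
f_2 = 10y^2 - 40, LT = y^2.
f_3 = -5x^2 + 6xy + 10x - 9y + 6, LT = x^2.

S(f_1,f_2): lcm = xy^2. S = -1/2xy + 4x + 1/3y^2 + 17/3y.
  leading term xy: subtract (-1/24)·f_1 from -1/2xy + 4x + 1/3y^2 + 17/3y → 15/4x + 1/3y^2 + 35/6y + 17/6
  leading term x: no divisor's leading term divides it; move 15/4x to the remainder.
  leading term y^2: subtract (1/30)·f_2 from 1/3y^2 + 35/6y + 17/6 → 35/6y + 25/6
  leading term y: no divisor's leading term divides it; move 35/6y to the remainder.
  leading term 1: no divisor's leading term divides it; move 25/6 to the remainder.
  remainder 15/4x + 35/6y + 25/6 ≠ 0; add h_4 = 15/4x + 35/6y + 25/6 to the basis.

S(f_1,f_3): lcm = x^2y. S = -1/2x^2 + 6/5xy^2 + 7/3xy + 17/3x - 9/5y^2 + 6/5y.
  leading term x^2: subtract (1/10)·f_3 from -1/2x^2 + 6/5xy^2 + 7/3xy + 17/3x - 9/5y^2 + 6/5y → 6/5xy^2 + 26/15xy + 14/3x - 9/5y^2 + 21/10y - 3/5
  leading term xy^2: subtract (1/10y)·f_1 from 6/5xy^2 + 26/15xy + 14/3x - 9/5y^2 + 21/10y - 3/5 → 7/3xy + 14/3x - 11/5y^2 - 47/10y - 3/5
  leading term xy: subtract (7/36)·f_1 from 7/3xy + 14/3x - 11/5y^2 - 47/10y - 3/5 → 35/6x - 11/5y^2 - 493/90y - 622/45
  leading term x: subtract (14/9)·h_4 from 35/6x - 11/5y^2 - 493/90y - 622/45 → -11/5y^2 - 3929/270y - 2741/135
  leading term y^2: subtract (-11/50)·f_2 from -11/5y^2 - 3929/270y - 2741/135 → -3929/270y - 3929/135
  leading term y: no divisor's leading term divides it; move -3929/270y to the remainder.
  leading term 1: no divisor's leading term divides it; move -3929/135 to the remainder.
  remainder -3929/270y - 3929/135 ≠ 0; add h_5 = -3929/270y - 3929/135 to the basis.

The other S-polynomials (S(f_2,f_3), S(f_1,h_4), S(f_2,h_4), S(f_3,h_4), S(f_1,h_5), S(f_2,h_5), S(f_3,h_5), S(h_4,h_5)) all reduce to 0 modulo the current basis, so we have a Gröbner basis.
Inter-reduce: drop elements whose leading term is divisible by another's, tail-reduce, and make monic.
Reduced Gröbner basis: {x - 2, y + 2}.

The lex basis is triangular: the last element involves only y. Solving y + 2 = 0 gives y ∈ {-2}; substituting each value into the earlier elements determines the remaining variables.
  y = -2: the earlier basis element becomes x - 2 = 0, giving x = 2 — point (2, -2).
Check: every point annihilates each of the original generators.

{(2, -2)}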